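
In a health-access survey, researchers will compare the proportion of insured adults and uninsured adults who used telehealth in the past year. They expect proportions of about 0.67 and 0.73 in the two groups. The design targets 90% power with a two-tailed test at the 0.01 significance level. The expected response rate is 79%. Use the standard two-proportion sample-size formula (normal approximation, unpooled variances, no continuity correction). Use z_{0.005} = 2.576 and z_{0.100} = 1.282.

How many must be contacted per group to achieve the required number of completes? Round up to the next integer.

n = 2189 per group

n = (z_{α/2} + z_β)² · [p₁(1−p₁) + p₂(1−p₂)] / (p₁ − p₂)²
  = (2.576 + 1.282)² · (0.67·0.33 + 0.73·0.27) / (-0.06)²
  = (3.858)² · (0.2211 + 0.1971) / 0.0036
  = 14.8842 · 0.4182 / 0.0036
  = 1729.04
Adjust for 79% response: 1729.04 / 0.79 = 2188.66.
Round up → n = 2189 per group.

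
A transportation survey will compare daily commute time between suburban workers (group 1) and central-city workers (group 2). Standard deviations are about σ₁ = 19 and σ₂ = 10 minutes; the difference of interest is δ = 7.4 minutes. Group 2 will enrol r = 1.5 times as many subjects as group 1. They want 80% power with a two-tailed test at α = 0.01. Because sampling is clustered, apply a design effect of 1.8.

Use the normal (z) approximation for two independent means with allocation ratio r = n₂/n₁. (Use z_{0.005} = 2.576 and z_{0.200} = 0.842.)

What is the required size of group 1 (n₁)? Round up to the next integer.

n₁ = 165

n₁ = (z_{α/2} + z_β)² · (σ₁² + σ₂²/r) / δ²
   = (2.576 + 0.842)² · (19² + 10²/1.5) / 7.4²
   = 11.6827 · (361 + 66.6667) / 54.76
   = 11.6827 · 427.6667 / 54.76
   = 91.24
Design effect: 1.8 × 91.24 = 164.23.
Round up → n₁ = 165; n₂ = r·n₁ = 1.5 × 165 = 248.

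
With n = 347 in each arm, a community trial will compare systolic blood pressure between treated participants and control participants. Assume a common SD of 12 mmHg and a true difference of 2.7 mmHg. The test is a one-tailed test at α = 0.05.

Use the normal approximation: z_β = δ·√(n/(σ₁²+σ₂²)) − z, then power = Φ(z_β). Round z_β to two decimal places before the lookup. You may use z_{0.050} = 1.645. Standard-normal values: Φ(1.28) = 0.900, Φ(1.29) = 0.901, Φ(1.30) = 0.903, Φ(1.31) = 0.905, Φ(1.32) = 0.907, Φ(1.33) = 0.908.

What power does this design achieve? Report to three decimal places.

z_β = δ·√(n/(σ₁²+σ₂²)) − z_α
    = 2.7 · √(347/288) − 1.645
    = 2.7 · 1.09766 − 1.645
    = 2.9637 − 1.645 = 1.3187 → 1.32
Power = Φ(1.32) = 0.907.

Power ≈ 0.907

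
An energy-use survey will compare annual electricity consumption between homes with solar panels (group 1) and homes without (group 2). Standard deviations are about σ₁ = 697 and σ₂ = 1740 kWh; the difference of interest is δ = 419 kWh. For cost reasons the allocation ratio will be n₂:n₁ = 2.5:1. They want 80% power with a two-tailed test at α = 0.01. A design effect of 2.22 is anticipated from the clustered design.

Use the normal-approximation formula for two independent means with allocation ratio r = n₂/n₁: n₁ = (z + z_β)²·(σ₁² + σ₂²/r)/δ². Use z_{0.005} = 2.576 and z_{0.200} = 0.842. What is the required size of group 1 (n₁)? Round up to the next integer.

n₁ = 251

n₁ = (z_{α/2} + z_β)² · (σ₁² + σ₂²/r) / δ²
   = (2.576 + 0.842)² · (697² + 1740²/2.5) / 419²
   = 11.6827 · (485809 + 1211040) / 175561
   = 11.6827 · 1696849 / 175561
   = 112.92
Design effect: 2.22 × 112.92 = 250.68.
Round up → n₁ = 251; n₂ = r·n₁ = 2.5 × 251 = 628.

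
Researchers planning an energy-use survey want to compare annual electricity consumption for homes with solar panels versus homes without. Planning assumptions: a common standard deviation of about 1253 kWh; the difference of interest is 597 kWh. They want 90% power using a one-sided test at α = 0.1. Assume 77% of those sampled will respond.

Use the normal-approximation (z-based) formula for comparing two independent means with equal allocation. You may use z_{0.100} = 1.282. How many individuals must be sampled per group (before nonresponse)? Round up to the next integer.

n = 76 per group

n = (z_α + z_β)² · (σ₁² + σ₂²) / δ²
  = (1.282 + 1.282)² · (2·1253² = 3140018) / 597²
  = 6.5741 · 3140018 / 356409
  = 57.92
Adjust for 77% response: 57.92 / 0.77 = 75.22.
Round up → n = 76 per group.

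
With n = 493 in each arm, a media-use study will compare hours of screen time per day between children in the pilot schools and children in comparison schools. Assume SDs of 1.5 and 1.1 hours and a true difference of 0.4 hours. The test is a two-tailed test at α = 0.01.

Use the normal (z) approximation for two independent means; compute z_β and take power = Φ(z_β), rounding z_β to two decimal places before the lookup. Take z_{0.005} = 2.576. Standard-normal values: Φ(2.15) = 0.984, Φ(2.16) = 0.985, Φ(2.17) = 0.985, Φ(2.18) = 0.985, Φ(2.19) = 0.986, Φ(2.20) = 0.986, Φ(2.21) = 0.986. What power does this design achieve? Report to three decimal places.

z_β = δ·√(n/(σ₁²+σ₂²)) − z_{α/2}
    = 0.4 · √(493/3.46) − 2.576
    = 0.4 · 11.93673 − 2.576
    = 4.7747 − 2.576 = 2.1987 → 2.20
Power = Φ(2.20) = 0.986.

Power ≈ 0.986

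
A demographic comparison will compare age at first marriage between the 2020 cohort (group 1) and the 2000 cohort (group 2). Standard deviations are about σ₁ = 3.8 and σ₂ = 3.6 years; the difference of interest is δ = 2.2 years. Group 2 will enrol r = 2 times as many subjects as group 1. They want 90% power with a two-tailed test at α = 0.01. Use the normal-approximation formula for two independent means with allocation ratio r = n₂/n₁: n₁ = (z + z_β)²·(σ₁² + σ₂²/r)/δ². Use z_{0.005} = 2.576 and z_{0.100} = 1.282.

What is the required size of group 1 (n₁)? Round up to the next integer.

n₁ = 65

n₁ = (z_{α/2} + z_β)² · (σ₁² + σ₂²/r) / δ²
   = (2.576 + 1.282)² · (3.8² + 3.6²/2) / 2.2²
   = 14.8842 · (14.44 + 6.48) / 4.84
   = 14.8842 · 20.92 / 4.84
   = 64.33
Round up → n₁ = 65; n₂ = r·n₁ = 2 × 65 = 130.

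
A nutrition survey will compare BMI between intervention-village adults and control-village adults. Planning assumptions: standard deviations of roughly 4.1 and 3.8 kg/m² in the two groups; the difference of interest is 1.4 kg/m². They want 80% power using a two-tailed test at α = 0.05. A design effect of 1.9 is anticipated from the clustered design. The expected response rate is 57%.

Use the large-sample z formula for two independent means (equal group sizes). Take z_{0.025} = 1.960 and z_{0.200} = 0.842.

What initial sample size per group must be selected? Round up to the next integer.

n = (z_{α/2} + z_β)² · (σ₁² + σ₂²) / δ²
  = (1.960 + 0.842)² · (4.1² + 3.8² = 31.25) / 1.4²
  = 7.8512 · 31.25 / 1.96
  = 125.18
Design effect: 1.9 × 125.18 = 237.84.
Adjust for 57% response: 237.84 / 0.57 = 417.26.
Round up → n = 418 per group.

n = 418 per group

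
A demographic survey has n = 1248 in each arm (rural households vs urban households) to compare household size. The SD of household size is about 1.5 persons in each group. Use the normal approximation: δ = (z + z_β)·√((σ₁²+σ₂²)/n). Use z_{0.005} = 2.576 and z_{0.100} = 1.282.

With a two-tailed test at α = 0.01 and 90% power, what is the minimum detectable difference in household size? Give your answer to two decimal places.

δ = (z_{α/2} + z_β) · √((σ₁²+σ₂²)/n)
  = (2.576 + 1.282) · √(4.5/1248)
  = 3.858 · √0.00361
  = 3.858 · 0.0600
  = 0.2317

Minimum detectable difference ≈ 0.23 persons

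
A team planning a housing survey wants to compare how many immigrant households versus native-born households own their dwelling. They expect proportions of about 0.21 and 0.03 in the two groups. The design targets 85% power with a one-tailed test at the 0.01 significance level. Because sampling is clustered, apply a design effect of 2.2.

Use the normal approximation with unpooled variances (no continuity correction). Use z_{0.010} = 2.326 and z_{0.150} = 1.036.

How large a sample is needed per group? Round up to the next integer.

n = (z_α + z_β)² · [p₁(1−p₁) + p₂(1−p₂)] / (p₁ − p₂)²
  = (2.326 + 1.036)² · (0.21·0.79 + 0.03·0.97) / (0.18)²
  = (3.362)² · (0.1659 + 0.0291) / 0.0324
  = 11.3030 · 0.1950 / 0.0324
  = 68.03
Design effect: 2.2 × 68.03 = 149.66.
Round up → n = 150 per group.

n = 150 per group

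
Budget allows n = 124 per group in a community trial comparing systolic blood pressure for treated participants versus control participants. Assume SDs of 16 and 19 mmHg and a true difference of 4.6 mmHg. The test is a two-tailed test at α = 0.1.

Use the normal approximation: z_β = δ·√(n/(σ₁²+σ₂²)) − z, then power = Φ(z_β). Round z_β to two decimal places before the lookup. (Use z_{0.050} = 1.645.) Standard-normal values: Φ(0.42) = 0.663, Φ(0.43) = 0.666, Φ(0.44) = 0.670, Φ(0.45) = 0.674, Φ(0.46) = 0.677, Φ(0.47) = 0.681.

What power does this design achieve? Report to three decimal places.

Power ≈ 0.663

z_β = δ·√(n/(σ₁²+σ₂²)) − z_{α/2}
    = 4.6 · √(124/617) − 1.645
    = 4.6 · 0.44830 − 1.645
    = 2.0622 − 1.645 = 0.4172 → 0.42
Power = Φ(0.42) = 0.663.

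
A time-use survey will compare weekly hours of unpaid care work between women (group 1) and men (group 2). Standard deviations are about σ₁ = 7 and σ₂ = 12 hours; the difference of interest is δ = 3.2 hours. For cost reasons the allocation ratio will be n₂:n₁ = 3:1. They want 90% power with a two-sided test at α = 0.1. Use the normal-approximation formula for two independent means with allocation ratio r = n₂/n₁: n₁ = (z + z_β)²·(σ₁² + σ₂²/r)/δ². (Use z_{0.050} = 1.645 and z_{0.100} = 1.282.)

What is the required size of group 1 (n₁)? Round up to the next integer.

n₁ = 82

n₁ = (z_{α/2} + z_β)² · (σ₁² + σ₂²/r) / δ²
   = (1.645 + 1.282)² · (7² + 12²/3) / 3.2²
   = 8.5673 · (49 + 48) / 10.24
   = 8.5673 · 97 / 10.24
   = 81.16
Round up → n₁ = 82; n₂ = r·n₁ = 3 × 82 = 246.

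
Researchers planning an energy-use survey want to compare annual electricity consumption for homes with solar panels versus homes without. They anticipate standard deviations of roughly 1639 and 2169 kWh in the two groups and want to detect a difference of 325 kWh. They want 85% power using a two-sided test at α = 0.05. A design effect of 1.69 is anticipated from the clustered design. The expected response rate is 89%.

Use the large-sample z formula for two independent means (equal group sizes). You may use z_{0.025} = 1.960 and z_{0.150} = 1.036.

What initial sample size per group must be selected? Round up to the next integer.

n = (z_{α/2} + z_β)² · (σ₁² + σ₂²) / δ²
  = (1.960 + 1.036)² · (1639² + 2169² = 7390882) / 325²
  = 8.9760 · 7390882 / 105625
  = 628.08
Design effect: 1.69 × 628.08 = 1061.45.
Adjust for 89% response: 1061.45 / 0.89 = 1192.64.
Round up → n = 1193 per group.

n = 1193 per group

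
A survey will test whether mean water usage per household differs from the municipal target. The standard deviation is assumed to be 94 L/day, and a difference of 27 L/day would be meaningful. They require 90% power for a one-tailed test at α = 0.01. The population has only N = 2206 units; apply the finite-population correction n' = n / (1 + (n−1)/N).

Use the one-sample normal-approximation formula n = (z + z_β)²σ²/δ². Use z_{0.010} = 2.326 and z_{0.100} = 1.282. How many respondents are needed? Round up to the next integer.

n = (z_α + z_β)² · σ² / δ²
  = (2.326 + 1.282)² · 94² / 27²
  = 13.0177 · 8836 / 729
  = 157.78
Finite-population correction (N = 2206): 157.78 / (1 + (157.78 − 1)/2206) = 147.31.
Round up → n = 148.

n = 148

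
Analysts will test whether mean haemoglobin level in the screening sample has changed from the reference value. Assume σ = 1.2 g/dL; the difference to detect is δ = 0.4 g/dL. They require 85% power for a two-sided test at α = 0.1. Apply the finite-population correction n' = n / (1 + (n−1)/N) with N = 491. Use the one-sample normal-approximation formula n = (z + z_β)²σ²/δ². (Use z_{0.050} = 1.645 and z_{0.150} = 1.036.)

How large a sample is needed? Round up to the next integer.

n = 58

n = (z_{α/2} + z_β)² · σ² / δ²
  = (1.645 + 1.036)² · 1.2² / 0.4²
  = 7.1878 · 1.44 / 0.16
  = 64.69
Finite-population correction (N = 491): 64.69 / (1 + (64.69 − 1)/491) = 57.26.
Round up → n = 58.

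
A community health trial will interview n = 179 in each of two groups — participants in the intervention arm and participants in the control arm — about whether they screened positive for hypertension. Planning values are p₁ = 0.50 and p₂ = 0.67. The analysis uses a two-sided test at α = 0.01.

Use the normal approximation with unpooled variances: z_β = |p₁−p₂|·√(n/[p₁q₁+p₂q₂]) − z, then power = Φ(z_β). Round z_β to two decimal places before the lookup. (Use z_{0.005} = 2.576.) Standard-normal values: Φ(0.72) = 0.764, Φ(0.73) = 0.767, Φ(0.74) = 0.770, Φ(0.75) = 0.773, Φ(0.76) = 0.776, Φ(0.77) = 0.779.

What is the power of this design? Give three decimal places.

z_β = |p₁−p₂|·√(n/[p₁q₁+p₂q₂]) − z_{α/2}
    = 0.17 · √(179/0.4711) − 2.576
    = 0.17 · 19.4926 − 2.576
    = 3.3137 − 2.576 = 0.7377 → 0.74
Power = Φ(0.74) = 0.770.

Power ≈ 0.770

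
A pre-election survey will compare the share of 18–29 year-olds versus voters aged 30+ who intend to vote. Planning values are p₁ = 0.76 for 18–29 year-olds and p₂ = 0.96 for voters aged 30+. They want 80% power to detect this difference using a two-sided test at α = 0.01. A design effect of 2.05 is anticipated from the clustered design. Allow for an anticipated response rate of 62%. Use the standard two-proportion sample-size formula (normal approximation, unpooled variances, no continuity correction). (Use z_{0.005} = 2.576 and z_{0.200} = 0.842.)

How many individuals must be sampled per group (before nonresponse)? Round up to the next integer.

n = (z_{α/2} + z_β)² · [p₁(1−p₁) + p₂(1−p₂)] / (p₁ − p₂)²
  = (2.576 + 0.842)² · (0.76·0.24 + 0.96·0.04) / (-0.20)²
  = (3.418)² · (0.1824 + 0.0384) / 0.0400
  = 11.6827 · 0.2208 / 0.0400
  = 64.49
Design effect: 2.05 × 64.49 = 132.20.
Adjust for 62% response: 132.20 / 0.62 = 213.23.
Round up → n = 214 per group.

n = 214 per group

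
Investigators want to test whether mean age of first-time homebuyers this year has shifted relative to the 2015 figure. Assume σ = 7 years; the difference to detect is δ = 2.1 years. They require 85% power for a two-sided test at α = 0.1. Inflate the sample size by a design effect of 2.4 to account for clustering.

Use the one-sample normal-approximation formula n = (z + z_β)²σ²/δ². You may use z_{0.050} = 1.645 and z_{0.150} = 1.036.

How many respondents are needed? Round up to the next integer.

n = (z_{α/2} + z_β)² · σ² / δ²
  = (1.645 + 1.036)² · 7² / 2.1²
  = 7.1878 · 49 / 4.41
  = 79.86
Design effect: 2.4 × 79.86 = 191.67.
Round up → n = 192.

n = 192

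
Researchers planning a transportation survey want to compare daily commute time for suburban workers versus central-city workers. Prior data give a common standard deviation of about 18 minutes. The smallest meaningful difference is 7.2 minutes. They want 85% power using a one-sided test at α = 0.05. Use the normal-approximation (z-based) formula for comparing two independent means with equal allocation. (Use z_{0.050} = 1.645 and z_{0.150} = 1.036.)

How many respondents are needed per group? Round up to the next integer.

n = 90 per group

n = (z_α + z_β)² · (σ₁² + σ₂²) / δ²
  = (1.645 + 1.036)² · (2·18² = 648) / 7.2²
  = 7.1878 · 648 / 51.84
  = 89.85
Round up → n = 90 per group.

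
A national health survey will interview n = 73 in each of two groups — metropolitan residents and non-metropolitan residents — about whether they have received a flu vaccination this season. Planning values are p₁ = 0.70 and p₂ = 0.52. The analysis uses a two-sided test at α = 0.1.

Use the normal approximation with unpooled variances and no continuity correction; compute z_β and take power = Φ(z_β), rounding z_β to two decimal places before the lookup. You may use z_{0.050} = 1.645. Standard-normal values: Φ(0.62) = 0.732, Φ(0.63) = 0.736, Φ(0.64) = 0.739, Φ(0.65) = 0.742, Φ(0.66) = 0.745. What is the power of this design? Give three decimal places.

z_β = |p₁−p₂|·√(n/[p₁q₁+p₂q₂]) − z_{α/2}
    = 0.18 · √(73/0.4596) − 1.645
    = 0.18 · 12.6029 − 1.645
    = 2.2685 − 1.645 = 0.6235 → 0.62
Power = Φ(0.62) = 0.732.

Power ≈ 0.732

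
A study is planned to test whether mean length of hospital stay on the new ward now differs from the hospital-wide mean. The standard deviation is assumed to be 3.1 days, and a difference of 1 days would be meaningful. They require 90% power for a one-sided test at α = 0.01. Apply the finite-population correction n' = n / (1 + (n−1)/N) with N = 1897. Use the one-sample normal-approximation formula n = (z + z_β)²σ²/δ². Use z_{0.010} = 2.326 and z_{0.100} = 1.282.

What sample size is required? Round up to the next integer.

n = (z_α + z_β)² · σ² / δ²
  = (2.326 + 1.282)² · 3.1² / 1²
  = 13.0177 · 9.61 / 1
  = 125.10
Finite-population correction (N = 1897): 125.10 / (1 + (125.10 − 1)/1897) = 117.42.
Round up → n = 118.

n = 118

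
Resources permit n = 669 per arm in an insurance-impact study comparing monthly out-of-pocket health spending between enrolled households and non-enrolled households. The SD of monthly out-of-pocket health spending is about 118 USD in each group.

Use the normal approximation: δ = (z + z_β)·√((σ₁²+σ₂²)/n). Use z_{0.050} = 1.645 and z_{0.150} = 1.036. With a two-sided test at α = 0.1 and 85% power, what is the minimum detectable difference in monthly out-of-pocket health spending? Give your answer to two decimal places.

Minimum detectable difference ≈ 17.30 USD

δ = (z_{α/2} + z_β) · √((σ₁²+σ₂²)/n)
  = (1.645 + 1.036) · √(27848/669)
  = 2.681 · √41.6263
  = 2.681 · 6.4518
  = 17.2974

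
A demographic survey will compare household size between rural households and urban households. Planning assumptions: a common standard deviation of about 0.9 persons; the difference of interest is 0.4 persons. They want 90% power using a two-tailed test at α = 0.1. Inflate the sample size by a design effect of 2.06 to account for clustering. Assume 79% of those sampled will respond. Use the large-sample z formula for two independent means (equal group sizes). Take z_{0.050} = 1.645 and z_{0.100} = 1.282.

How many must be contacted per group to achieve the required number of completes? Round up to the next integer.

n = 227 per group

n = (z_{α/2} + z_β)² · (σ₁² + σ₂²) / δ²
  = (1.645 + 1.282)² · (2·0.9² = 1.62) / 0.4²
  = 8.5673 · 1.62 / 0.16
  = 86.74
Design effect: 2.06 × 86.74 = 178.69.
Adjust for 79% response: 178.69 / 0.79 = 226.19.
Round up → n = 227 per group.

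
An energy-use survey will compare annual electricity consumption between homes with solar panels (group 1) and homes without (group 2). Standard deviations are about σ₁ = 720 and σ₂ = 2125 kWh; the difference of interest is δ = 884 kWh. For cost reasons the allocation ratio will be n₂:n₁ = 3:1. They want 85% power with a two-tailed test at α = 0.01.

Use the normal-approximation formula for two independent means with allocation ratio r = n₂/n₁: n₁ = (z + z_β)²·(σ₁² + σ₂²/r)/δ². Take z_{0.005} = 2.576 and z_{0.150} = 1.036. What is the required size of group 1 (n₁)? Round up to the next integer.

n₁ = 34

n₁ = (z_{α/2} + z_β)² · (σ₁² + σ₂²/r) / δ²
   = (2.576 + 1.036)² · (720² + 2125²/3) / 884²
   = 13.0465 · (518400 + 1505208.3) / 781456
   = 13.0465 · 2023608.3 / 781456
   = 33.78
Round up → n₁ = 34; n₂ = r·n₁ = 3 × 34 = 102.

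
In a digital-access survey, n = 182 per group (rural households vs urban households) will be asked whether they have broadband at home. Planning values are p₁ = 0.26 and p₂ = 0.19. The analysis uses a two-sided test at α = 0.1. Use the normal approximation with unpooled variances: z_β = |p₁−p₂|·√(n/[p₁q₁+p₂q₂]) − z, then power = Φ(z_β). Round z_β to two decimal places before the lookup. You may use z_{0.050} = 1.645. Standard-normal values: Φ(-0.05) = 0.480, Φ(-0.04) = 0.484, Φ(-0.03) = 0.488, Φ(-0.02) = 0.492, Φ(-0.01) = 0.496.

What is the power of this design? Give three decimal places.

z_β = |p₁−p₂|·√(n/[p₁q₁+p₂q₂]) − z_{α/2}
    = 0.07 · √(182/0.3463) − 1.645
    = 0.07 · 22.9250 − 1.645
    = 1.6048 − 1.645 = -0.0402 → -0.04
Power = Φ(-0.04) = 0.484.

Power ≈ 0.484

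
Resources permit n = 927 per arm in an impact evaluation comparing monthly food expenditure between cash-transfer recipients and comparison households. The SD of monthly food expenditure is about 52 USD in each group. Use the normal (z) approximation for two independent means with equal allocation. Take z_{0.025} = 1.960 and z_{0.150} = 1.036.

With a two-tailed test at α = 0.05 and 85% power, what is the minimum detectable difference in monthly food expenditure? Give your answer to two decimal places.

δ = (z_{α/2} + z_β) · √((σ₁²+σ₂²)/n)
  = (1.960 + 1.036) · √(5408/927)
  = 2.996 · √5.8339
  = 2.996 · 2.4153
  = 7.2364

Minimum detectable difference ≈ 7.24 USD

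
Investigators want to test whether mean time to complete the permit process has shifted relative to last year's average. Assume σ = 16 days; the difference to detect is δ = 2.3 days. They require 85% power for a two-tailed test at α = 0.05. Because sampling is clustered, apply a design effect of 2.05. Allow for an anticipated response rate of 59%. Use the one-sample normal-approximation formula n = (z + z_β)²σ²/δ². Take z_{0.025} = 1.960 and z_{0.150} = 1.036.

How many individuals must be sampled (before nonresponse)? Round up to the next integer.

n = (z_{α/2} + z_β)² · σ² / δ²
  = (1.960 + 1.036)² · 16² / 2.3²
  = 8.9760 · 256 / 5.29
  = 434.38
Design effect: 2.05 × 434.38 = 890.48.
Adjust for 59% response: 890.48 / 0.59 = 1509.28.
Round up → n = 1510.

n = 1510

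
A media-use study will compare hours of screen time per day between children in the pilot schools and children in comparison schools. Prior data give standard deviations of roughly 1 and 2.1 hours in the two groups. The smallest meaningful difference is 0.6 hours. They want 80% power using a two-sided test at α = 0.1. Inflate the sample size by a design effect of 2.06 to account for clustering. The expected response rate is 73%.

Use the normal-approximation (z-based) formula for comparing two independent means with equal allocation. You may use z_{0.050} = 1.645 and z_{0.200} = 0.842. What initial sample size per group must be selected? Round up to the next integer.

n = (z_{α/2} + z_β)² · (σ₁² + σ₂²) / δ²
  = (1.645 + 0.842)² · (1² + 2.1² = 5.41) / 0.6²
  = 6.1852 · 5.41 / 0.36
  = 92.95
Design effect: 2.06 × 92.95 = 191.48.
Adjust for 73% response: 191.48 / 0.73 = 262.30.
Round up → n = 263 per group.

n = 263 per group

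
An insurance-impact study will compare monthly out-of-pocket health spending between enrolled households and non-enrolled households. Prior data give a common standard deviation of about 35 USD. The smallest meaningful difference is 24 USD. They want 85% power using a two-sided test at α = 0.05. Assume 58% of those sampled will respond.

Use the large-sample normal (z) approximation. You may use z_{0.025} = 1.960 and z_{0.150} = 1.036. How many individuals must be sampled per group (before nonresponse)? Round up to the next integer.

n = 66 per group

n = (z_{α/2} + z_β)² · (σ₁² + σ₂²) / δ²
  = (1.960 + 1.036)² · (2·35² = 2450) / 24²
  = 8.9760 · 2450 / 576
  = 38.18
Adjust for 58% response: 38.18 / 0.58 = 65.83.
Round up → n = 66 per group.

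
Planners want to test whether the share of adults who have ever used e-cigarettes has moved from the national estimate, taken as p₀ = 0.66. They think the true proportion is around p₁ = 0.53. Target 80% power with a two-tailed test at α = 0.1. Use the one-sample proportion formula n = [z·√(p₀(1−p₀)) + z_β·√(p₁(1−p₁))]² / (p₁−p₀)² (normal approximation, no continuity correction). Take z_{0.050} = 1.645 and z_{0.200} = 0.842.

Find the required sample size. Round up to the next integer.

n = [z_{α/2}·√(p₀q₀) + z_β·√(p₁q₁)]² / (p₁ − p₀)²
  = [1.645·√(0.66·0.34) + 0.842·√(0.53·0.47)]² / (-0.13)²
  = [1.645·0.4737 + 0.842·0.4991]² / 0.0169
  = [1.1995]² / 0.0169
  = 85.14
Round up → n = 86.

n = 86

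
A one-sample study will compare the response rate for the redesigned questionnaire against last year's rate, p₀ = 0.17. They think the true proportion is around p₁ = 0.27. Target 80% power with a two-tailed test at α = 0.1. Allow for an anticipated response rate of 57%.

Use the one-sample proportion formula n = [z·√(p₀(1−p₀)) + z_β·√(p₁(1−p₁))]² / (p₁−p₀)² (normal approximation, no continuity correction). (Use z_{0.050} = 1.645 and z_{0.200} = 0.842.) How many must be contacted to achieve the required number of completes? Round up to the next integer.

n = [z_{α/2}·√(p₀q₀) + z_β·√(p₁q₁)]² / (p₁ − p₀)²
  = [1.645·√(0.17·0.83) + 0.842·√(0.27·0.73)]² / (0.10)²
  = [1.645·0.3756 + 0.842·0.4440]² / 0.0100
  = [0.9917]² / 0.0100
  = 98.35
Adjust for 57% response: 98.35 / 0.57 = 172.55.
Round up → n = 173.

n = 173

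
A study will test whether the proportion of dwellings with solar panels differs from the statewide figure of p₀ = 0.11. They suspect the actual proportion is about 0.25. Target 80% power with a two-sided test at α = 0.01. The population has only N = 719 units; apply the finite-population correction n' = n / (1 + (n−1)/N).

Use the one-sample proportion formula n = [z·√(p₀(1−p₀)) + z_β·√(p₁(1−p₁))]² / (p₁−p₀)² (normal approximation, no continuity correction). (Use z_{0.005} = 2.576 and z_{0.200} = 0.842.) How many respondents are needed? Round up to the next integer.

n = 64

n = [z_{α/2}·√(p₀q₀) + z_β·√(p₁q₁)]² / (p₁ − p₀)²
  = [2.576·√(0.11·0.89) + 0.842·√(0.25·0.75)]² / (0.14)²
  = [2.576·0.3129 + 0.842·0.4330]² / 0.0196
  = [1.1706]² / 0.0196
  = 69.91
Finite-population correction (N = 719): 69.91 / (1 + (69.91 − 1)/719) = 63.80.
Round up → n = 64.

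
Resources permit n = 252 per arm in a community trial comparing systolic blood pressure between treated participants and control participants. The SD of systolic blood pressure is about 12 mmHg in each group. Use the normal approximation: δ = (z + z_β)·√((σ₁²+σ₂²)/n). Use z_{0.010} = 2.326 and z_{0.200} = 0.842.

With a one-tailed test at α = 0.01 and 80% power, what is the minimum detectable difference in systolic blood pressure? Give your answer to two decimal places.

Minimum detectable difference ≈ 3.39 mmHg

δ = (z_α + z_β) · √((σ₁²+σ₂²)/n)
  = (2.326 + 0.842) · √(288/252)
  = 3.168 · √1.1429
  = 3.168 · 1.0690
  = 3.3867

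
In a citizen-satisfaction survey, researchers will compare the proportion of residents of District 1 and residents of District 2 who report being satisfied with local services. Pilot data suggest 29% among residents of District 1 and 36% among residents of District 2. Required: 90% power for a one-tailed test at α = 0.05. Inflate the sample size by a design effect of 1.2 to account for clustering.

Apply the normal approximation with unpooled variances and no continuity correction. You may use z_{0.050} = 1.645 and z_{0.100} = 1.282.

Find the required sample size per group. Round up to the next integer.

n = 916 per group

n = (z_α + z_β)² · [p₁(1−p₁) + p₂(1−p₂)] / (p₁ − p₂)²
  = (1.645 + 1.282)² · (0.29·0.71 + 0.36·0.64) / (-0.07)²
  = (2.927)² · (0.2059 + 0.2304) / 0.0049
  = 8.5673 · 0.4363 / 0.0049
  = 762.84
Design effect: 1.2 × 762.84 = 915.41.
Round up → n = 916 per group.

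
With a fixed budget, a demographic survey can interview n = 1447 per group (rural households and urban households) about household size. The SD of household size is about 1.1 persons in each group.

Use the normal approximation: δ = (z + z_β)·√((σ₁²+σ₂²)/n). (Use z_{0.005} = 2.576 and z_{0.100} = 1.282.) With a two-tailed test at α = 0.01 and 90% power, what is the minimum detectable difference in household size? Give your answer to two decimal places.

δ = (z_{α/2} + z_β) · √((σ₁²+σ₂²)/n)
  = (2.576 + 1.282) · √(2.42/1447)
  = 3.858 · √0.00167
  = 3.858 · 0.0409
  = 0.1578

Minimum detectable difference ≈ 0.16 persons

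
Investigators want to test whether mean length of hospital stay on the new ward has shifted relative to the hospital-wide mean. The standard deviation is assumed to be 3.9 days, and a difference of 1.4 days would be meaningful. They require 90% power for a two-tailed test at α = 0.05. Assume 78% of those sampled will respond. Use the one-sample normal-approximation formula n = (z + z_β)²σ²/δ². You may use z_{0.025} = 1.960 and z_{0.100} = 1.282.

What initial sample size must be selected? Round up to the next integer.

n = (z_{α/2} + z_β)² · σ² / δ²
  = (1.960 + 1.282)² · 3.9² / 1.4²
  = 10.5106 · 15.21 / 1.96
  = 81.56
Adjust for 78% response: 81.56 / 0.78 = 104.57.
Round up → n = 105.

n = 105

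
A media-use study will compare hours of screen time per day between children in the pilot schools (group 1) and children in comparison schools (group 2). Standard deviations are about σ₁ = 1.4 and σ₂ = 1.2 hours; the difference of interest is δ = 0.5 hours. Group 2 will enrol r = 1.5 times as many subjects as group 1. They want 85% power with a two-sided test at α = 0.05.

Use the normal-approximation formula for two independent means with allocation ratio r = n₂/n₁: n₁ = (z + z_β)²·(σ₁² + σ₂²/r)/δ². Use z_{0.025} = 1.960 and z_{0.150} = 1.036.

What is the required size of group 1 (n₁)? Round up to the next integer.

n₁ = (z_{α/2} + z_β)² · (σ₁² + σ₂²/r) / δ²
   = (1.960 + 1.036)² · (1.4² + 1.2²/1.5) / 0.5²
   = 8.9760 · (1.96 + 0.96) / 0.25
   = 8.9760 · 2.92 / 0.25
   = 104.84
Round up → n₁ = 105; n₂ = r·n₁ = 1.5 × 105 = 158.

n₁ = 105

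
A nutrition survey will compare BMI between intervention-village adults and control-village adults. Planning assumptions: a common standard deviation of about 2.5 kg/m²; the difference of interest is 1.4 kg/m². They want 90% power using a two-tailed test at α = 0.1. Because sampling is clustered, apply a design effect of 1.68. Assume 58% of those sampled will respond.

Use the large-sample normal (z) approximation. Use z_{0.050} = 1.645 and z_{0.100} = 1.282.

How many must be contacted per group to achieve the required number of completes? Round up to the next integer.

n = 159 per group

n = (z_{α/2} + z_β)² · (σ₁² + σ₂²) / δ²
  = (1.645 + 1.282)² · (2·2.5² = 12.5) / 1.4²
  = 8.5673 · 12.5 / 1.96
  = 54.64
Design effect: 1.68 × 54.64 = 91.79.
Adjust for 58% response: 91.79 / 0.58 = 158.26.
Round up → n = 159 per group.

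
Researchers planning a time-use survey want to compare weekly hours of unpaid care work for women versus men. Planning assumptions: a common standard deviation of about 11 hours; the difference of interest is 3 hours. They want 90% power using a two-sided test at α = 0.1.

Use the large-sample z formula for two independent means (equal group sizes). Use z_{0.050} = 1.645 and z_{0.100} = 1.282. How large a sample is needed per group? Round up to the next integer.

n = (z_{α/2} + z_β)² · (σ₁² + σ₂²) / δ²
  = (1.645 + 1.282)² · (2·11² = 242) / 3²
  = 8.5673 · 242 / 9
  = 230.37
Round up → n = 231 per group.

n = 231 per group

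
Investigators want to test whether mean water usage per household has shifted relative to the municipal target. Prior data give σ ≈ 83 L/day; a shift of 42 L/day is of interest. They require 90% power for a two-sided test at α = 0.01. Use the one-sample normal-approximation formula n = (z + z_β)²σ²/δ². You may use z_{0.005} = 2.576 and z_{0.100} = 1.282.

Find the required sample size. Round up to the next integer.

n = 59

n = (z_{α/2} + z_β)² · σ² / δ²
  = (2.576 + 1.282)² · 83² / 42²
  = 14.8842 · 6889 / 1764
  = 58.13
Round up → n = 59.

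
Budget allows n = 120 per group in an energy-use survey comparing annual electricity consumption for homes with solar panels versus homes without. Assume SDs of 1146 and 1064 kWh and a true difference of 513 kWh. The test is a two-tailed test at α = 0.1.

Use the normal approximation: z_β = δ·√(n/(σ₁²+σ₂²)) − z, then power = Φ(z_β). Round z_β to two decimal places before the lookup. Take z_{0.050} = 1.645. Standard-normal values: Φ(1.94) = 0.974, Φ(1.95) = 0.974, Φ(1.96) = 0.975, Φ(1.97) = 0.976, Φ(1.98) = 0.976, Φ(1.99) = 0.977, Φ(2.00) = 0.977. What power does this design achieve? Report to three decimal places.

Power ≈ 0.974

z_β = δ·√(n/(σ₁²+σ₂²)) − z_{α/2}
    = 513 · √(120/2445412) − 1.645
    = 513 · 0.00701 − 1.645
    = 3.5936 − 1.645 = 1.9486 → 1.95
Power = Φ(1.95) = 0.974.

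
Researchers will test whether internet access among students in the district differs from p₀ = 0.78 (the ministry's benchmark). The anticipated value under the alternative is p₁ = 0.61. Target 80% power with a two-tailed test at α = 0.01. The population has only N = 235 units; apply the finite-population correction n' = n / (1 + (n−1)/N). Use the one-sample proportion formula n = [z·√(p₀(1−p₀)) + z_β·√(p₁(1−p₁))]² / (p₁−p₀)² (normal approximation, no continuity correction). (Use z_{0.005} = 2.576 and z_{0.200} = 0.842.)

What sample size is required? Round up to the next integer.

n = [z_{α/2}·√(p₀q₀) + z_β·√(p₁q₁)]² / (p₁ − p₀)²
  = [2.576·√(0.78·0.22) + 0.842·√(0.61·0.39)]² / (-0.17)²
  = [2.576·0.4142 + 0.842·0.4877]² / 0.0289
  = [1.4778]² / 0.0289
  = 75.57
Finite-population correction (N = 235): 75.57 / (1 + (75.57 − 1)/235) = 57.36.
Round up → n = 58.

n = 58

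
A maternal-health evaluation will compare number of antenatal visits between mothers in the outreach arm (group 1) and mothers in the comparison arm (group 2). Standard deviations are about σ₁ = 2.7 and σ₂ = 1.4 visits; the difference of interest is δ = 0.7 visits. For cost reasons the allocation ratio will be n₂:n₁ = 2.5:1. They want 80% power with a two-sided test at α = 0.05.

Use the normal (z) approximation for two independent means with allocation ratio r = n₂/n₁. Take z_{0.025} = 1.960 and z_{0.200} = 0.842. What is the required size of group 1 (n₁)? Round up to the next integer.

n₁ = 130

n₁ = (z_{α/2} + z_β)² · (σ₁² + σ₂²/r) / δ²
   = (1.960 + 0.842)² · (2.7² + 1.4²/2.5) / 0.7²
   = 7.8512 · (7.29 + 0.784) / 0.49
   = 7.8512 · 8.074 / 0.49
   = 129.37
Round up → n₁ = 130; n₂ = r·n₁ = 2.5 × 130 = 325.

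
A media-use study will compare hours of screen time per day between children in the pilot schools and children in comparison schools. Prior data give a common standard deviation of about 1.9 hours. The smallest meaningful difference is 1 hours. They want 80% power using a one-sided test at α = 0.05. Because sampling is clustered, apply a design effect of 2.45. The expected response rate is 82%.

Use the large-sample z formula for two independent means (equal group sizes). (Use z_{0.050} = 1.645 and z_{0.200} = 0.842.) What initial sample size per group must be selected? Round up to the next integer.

n = 134 per group

n = (z_α + z_β)² · (σ₁² + σ₂²) / δ²
  = (1.645 + 0.842)² · (2·1.9² = 7.22) / 1²
  = 6.1852 · 7.22 / 1
  = 44.66
Design effect: 2.45 × 44.66 = 109.41.
Adjust for 82% response: 109.41 / 0.82 = 133.43.
Round up → n = 134 per group.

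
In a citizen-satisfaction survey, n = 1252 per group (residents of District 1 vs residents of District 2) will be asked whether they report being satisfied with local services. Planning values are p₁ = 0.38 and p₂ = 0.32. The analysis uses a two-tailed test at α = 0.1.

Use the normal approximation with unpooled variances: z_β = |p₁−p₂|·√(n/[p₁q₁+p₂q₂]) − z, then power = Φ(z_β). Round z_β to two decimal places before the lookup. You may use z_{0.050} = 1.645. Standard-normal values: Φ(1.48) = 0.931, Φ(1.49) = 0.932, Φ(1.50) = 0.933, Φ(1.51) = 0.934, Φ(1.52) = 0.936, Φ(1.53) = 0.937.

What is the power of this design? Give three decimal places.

Power ≈ 0.934

z_β = |p₁−p₂|·√(n/[p₁q₁+p₂q₂]) − z_{α/2}
    = 0.06 · √(1252/0.4532) − 1.645
    = 0.06 · 52.5602 − 1.645
    = 3.1536 − 1.645 = 1.5086 → 1.51
Power = Φ(1.51) = 0.934.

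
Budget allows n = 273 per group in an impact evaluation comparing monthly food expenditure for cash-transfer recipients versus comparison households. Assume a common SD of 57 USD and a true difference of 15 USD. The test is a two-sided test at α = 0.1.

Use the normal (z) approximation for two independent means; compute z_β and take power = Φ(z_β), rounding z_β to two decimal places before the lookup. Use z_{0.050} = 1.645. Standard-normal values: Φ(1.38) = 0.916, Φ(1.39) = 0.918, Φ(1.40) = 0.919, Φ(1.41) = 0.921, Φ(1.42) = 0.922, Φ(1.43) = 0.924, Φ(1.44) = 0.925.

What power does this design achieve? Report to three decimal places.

Power ≈ 0.924

z_β = δ·√(n/(σ₁²+σ₂²)) − z_{α/2}
    = 15 · √(273/6498) − 1.645
    = 15 · 0.20497 − 1.645
    = 3.0746 − 1.645 = 1.4296 → 1.43
Power = Φ(1.43) = 0.924.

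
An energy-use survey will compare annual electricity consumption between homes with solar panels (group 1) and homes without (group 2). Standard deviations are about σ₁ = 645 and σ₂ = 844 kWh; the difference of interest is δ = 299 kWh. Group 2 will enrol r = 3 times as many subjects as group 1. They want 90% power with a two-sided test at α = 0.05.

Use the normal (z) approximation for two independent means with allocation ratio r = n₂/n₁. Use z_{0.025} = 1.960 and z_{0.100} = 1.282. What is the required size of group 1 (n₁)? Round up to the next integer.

n₁ = 77

n₁ = (z_{α/2} + z_β)² · (σ₁² + σ₂²/r) / δ²
   = (1.960 + 1.282)² · (645² + 844²/3) / 299²
   = 10.5106 · (416025 + 237445.3) / 89401
   = 10.5106 · 653470.3 / 89401
   = 76.83
Round up → n₁ = 77; n₂ = r·n₁ = 3 × 77 = 231.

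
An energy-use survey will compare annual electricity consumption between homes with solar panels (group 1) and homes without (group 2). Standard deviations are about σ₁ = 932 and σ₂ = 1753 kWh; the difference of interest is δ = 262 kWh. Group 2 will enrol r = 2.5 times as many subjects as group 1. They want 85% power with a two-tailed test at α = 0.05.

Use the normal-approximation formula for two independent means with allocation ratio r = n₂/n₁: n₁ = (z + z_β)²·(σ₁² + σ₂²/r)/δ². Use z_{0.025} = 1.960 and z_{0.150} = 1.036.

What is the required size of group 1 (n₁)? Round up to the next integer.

n₁ = (z_{α/2} + z_β)² · (σ₁² + σ₂²/r) / δ²
   = (1.960 + 1.036)² · (932² + 1753²/2.5) / 262²
   = 8.9760 · (868624 + 1229203.6) / 68644
   = 8.9760 · 2097827.6 / 68644
   = 274.32
Round up → n₁ = 275; n₂ = r·n₁ = 2.5 × 275 = 688.

n₁ = 275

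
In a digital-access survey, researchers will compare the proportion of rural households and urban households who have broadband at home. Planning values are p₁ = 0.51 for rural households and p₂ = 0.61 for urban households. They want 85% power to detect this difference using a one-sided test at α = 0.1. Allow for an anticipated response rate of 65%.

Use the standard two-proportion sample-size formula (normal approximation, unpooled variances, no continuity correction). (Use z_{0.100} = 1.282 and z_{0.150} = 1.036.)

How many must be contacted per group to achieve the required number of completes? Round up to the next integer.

n = (z_α + z_β)² · [p₁(1−p₁) + p₂(1−p₂)] / (p₁ − p₂)²
  = (1.282 + 1.036)² · (0.51·0.49 + 0.61·0.39) / (-0.10)²
  = (2.318)² · (0.2499 + 0.2379) / 0.0100
  = 5.3731 · 0.4878 / 0.0100
  = 262.10
Adjust for 65% response: 262.10 / 0.65 = 403.23.
Round up → n = 404 per group.

n = 404 per group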